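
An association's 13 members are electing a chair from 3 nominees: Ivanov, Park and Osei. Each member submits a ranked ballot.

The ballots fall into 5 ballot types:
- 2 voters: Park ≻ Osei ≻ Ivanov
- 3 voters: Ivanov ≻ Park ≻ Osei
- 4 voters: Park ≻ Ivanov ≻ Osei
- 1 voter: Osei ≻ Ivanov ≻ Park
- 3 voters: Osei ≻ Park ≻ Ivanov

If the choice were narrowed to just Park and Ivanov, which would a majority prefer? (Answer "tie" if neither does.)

Park

Ballots ranking Park above Ivanov: 2 + 4 + 3 = 9.
Ballots ranking Ivanov above Park: 13 − 9 = 4.
Park wins the head-to-head 9–4.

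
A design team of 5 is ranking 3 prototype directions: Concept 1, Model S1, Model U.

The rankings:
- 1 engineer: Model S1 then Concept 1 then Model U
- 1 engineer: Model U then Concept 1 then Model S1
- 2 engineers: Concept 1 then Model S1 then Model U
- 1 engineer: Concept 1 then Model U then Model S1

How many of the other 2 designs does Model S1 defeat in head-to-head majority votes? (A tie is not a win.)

Model S1 against each rival (5 engineers):
Model S1 vs Concept 1: 1 to 4, Concept 1.
Model S1–Model U: Model S1 3–2.
Model S1 beats Model U; loses to Concept 1 — 1 pairwise win.

1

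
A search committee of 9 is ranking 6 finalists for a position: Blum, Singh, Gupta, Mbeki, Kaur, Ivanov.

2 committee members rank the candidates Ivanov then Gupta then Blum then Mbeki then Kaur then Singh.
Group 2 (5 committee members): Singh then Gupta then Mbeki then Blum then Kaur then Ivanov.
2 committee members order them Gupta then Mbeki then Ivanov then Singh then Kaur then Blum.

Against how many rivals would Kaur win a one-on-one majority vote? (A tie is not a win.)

1

Kaur against each rival (9 committee members):
Kaur vs Blum: 2 for Kaur, 7 for Blum — Blum by 7–2.
Kaur vs Singh: Singh wins 7–2.
Kaur vs Gupta: Gupta wins 9–0.
Kaur vs Mbeki: Mbeki wins 9–0.
Kaur vs Ivanov: Kaur wins 5–4.
Kaur beats Ivanov; loses to Blum, Singh, Gupta, Mbeki — 1 pairwise win.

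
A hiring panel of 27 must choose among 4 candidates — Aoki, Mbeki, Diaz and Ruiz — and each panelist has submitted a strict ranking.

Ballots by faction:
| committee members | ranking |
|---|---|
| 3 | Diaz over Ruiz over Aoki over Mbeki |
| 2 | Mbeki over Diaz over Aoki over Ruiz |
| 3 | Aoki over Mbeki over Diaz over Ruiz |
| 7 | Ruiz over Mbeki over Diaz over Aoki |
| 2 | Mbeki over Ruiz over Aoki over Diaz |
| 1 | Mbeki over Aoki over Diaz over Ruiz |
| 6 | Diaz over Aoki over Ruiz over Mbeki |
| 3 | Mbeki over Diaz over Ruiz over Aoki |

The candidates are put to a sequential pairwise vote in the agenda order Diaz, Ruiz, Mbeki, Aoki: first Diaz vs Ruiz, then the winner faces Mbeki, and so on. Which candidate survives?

Mbeki

Round 1: Diaz vs Ruiz — 18–9, Diaz advances.
Round 2: Diaz vs Mbeki — 9–18, Mbeki advances.
Round 3: Mbeki vs Aoki — 15–12, Mbeki advances.
Mbeki survives the agenda.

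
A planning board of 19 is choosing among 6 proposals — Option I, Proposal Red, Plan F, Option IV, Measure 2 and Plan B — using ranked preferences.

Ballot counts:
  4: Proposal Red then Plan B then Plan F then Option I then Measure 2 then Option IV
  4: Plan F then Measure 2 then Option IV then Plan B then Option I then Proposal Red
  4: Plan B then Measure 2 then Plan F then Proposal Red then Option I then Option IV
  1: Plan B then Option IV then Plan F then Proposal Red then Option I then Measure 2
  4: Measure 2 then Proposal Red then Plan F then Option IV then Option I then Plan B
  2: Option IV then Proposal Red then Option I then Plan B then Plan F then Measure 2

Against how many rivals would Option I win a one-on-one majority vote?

0

Option I against each rival (19 council members):
Option I vs Proposal Red: Option I preferred on 4 ballots; Proposal Red wins 15–4.
Option I–Plan F: Plan F 17–2.
Option I vs Option IV: Option IV, 11–8.
Option I vs Measure 2: Option I preferred on 4+1+2 = 7 ballots; Measure 2 wins 12–7.
Option I–Plan B: Plan B 13–6.
Option I beats no one; loses to Proposal Red, Plan F, Option IV, Measure 2, Plan B — 0 pairwise wins.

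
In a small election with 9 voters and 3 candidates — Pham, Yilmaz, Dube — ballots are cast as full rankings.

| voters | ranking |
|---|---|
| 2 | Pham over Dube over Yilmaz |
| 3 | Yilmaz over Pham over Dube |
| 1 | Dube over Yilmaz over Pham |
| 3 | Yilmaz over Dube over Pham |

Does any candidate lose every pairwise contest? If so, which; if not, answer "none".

Head-to-head results (9 voters):
Pham vs Yilmaz: Yilmaz wins 7–2.
Pham–Dube: Pham 5–4.
Yilmaz vs Dube: 6 to 3, Yilmaz.
Dube is beaten in every head-to-head and is the Condorcet loser.

Dube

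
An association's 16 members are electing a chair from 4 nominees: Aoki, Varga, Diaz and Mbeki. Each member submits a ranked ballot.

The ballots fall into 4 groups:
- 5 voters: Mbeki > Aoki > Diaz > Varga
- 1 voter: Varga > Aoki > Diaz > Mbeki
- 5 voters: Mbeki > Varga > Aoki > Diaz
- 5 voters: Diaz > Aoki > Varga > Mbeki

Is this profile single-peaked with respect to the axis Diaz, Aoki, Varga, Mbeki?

no

Axis positions: Diaz=1, Aoki=2, Varga=3, Mbeki=4.
Group 1: ranking walks positions 4-2-1-3; Aoki is ranked above Varga even though Varga lies between Aoki and the peak Mbeki on the axis — preferences dip and rise again. Not single-peaked.
Group 2 (peak Varga at position 3): ranking walks positions 3-2-1-4, expanding outward from the peak — single-peaked.
Group 3 (peak Mbeki at position 4): ranking walks positions 4-3-2-1, expanding outward from the peak — single-peaked.
Group 4 (peak Diaz at position 1): ranking walks positions 1-2-3-4, expanding outward from the peak — single-peaked.
Group 1 violates single-peakedness, so the profile is not single-peaked on this axis.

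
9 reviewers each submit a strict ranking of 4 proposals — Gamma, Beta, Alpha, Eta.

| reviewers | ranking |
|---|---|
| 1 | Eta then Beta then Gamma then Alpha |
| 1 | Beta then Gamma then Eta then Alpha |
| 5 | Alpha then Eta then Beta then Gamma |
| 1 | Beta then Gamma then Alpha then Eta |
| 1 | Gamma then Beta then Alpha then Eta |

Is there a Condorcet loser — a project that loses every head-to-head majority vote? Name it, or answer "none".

Gamma

Pairwise majorities:
Gamma–Beta: Beta 8–1.
Gamma vs Alpha: Gamma is ranked higher on 1+1+1+1 = 4 ballots, Alpha on 5. Alpha wins 5–4.
Gamma vs Eta: Eta, 6–3.
Beta vs Alpha: 4 to 5, Alpha.
Beta vs Eta: Eta wins 6–3.
Alpha vs Eta: Alpha wins 7–2.
Gamma is beaten in every head-to-head and is the Condorcet loser.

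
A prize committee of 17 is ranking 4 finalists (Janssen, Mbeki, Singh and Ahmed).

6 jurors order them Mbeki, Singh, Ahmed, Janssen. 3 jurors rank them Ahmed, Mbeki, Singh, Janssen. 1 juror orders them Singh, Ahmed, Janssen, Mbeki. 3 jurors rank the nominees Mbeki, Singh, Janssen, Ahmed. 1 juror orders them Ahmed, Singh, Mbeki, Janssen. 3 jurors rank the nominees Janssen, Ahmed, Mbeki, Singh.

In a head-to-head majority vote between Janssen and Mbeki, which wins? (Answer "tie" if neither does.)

Mbeki

Ballots ranking Janssen above Mbeki: 1 + 3 = 4.
Ballots ranking Mbeki above Janssen: 17 − 4 = 13.
Mbeki wins the head-to-head 13–4.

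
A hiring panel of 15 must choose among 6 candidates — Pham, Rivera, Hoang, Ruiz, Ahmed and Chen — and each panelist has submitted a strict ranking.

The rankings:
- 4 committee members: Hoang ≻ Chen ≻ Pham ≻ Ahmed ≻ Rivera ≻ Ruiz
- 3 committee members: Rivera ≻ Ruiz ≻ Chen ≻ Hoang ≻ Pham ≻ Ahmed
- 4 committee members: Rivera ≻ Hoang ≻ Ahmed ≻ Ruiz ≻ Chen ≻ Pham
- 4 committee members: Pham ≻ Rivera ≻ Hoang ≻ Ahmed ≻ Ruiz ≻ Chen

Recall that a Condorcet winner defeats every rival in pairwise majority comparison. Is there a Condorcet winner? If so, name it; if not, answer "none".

none

Check each pair by majority over 15 ballots:
Pham vs Rivera: Pham wins 8–7.
Pham–Hoang: Hoang 11–4.
Pham vs Ruiz: Pham wins 8–7.
Pham vs Ahmed: Pham wins 11–4.
Pham vs Chen: Chen wins 11–4.
Rivera vs Hoang: Rivera wins 11–4.
Rivera–Ruiz: Rivera 15–0.
Rivera–Ahmed: Rivera 11–4.
Rivera vs Chen: Rivera, 11–4.
Hoang vs Ruiz: Hoang, 12–3.
Hoang–Ahmed: Hoang 15–0.
Hoang vs Chen: Hoang wins 12–3.
Ruiz–Ahmed: Ahmed 12–3.
Ruiz vs Chen: Ruiz wins 11–4.
Ahmed–Chen: Ahmed 8–7.
Every candidate loses at least once (Pham loses to Hoang; Rivera loses to Pham; Hoang loses to Rivera; Ruiz loses to Pham; Ahmed loses to Pham; Chen loses to Rivera). The majority relation contains the cycle Pham > Rivera > Hoang > Pham, so there is no Condorcet winner.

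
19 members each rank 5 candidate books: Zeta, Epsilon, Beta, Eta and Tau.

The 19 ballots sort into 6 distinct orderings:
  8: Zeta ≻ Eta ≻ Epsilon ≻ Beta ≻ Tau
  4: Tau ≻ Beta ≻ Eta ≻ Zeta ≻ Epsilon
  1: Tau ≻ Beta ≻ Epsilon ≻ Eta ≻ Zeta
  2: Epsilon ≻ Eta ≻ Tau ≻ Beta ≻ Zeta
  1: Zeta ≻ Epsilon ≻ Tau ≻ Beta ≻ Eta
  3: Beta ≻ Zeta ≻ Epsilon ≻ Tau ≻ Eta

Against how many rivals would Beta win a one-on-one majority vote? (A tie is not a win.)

2

Beta against each rival (19 members):
Beta vs Zeta: Beta wins 10–9.
Beta vs Epsilon: Epsilon wins 11–8.
Beta vs Eta: Beta is ranked higher on 4+1+1+3 = 9 ballots, Eta on 10. Eta wins 10–9.
Beta vs Tau: 11 to 8, Beta.
Beta beats Zeta, Tau; loses to Epsilon, Eta — 2 pairwise wins.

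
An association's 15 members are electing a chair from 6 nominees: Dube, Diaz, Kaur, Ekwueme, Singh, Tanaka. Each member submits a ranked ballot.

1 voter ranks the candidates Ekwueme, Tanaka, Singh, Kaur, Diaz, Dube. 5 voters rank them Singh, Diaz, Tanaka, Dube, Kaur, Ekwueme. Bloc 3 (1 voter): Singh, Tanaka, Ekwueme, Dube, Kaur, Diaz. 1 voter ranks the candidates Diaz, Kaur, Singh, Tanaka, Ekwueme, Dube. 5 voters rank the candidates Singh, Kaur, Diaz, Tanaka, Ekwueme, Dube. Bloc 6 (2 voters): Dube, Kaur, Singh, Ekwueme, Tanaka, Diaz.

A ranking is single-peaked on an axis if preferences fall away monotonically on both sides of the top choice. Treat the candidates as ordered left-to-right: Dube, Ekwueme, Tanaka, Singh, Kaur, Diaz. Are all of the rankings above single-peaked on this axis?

no

Axis positions: Dube=1, Ekwueme=2, Tanaka=3, Singh=4, Kaur=5, Diaz=6.
Bloc 1 (peak Ekwueme at position 2): ranking walks positions 2-3-4-5-6-1, expanding outward from the peak — single-peaked.
Bloc 2: ranking walks positions 4-6-3-1-5-2; Diaz is ranked above Kaur even though Kaur lies between Diaz and the peak Singh on the axis — preferences dip and rise again. Not single-peaked.
Bloc 3 (peak Singh at position 4): ranking walks positions 4-3-2-1-5-6, expanding outward from the peak — single-peaked.
Bloc 4 (peak Diaz at position 6): ranking walks positions 6-5-4-3-2-1, expanding outward from the peak — single-peaked.
Bloc 5 (peak Singh at position 4): ranking walks positions 4-5-6-3-2-1, expanding outward from the peak — single-peaked.
Bloc 6: ranking walks positions 1-5-4-2-3-6; Kaur is ranked above Ekwueme even though Ekwueme lies between Kaur and the peak Dube on the axis — preferences dip and rise again. Not single-peaked.
Bloc 2 violates single-peakedness, so the profile is not single-peaked on this axis.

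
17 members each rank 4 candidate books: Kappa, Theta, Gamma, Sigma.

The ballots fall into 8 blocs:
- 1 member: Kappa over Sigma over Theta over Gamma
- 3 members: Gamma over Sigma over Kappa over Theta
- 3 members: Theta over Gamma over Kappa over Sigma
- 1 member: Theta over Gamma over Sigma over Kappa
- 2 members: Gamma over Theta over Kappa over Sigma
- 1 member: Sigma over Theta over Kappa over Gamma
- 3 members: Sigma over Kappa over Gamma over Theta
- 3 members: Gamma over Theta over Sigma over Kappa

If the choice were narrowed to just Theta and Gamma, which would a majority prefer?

Ballots ranking Theta above Gamma: 1 + 3 + 1 + 1 = 6.
Ballots ranking Gamma above Theta: 17 − 6 = 11.
Gamma wins the head-to-head 11–6.

Gamma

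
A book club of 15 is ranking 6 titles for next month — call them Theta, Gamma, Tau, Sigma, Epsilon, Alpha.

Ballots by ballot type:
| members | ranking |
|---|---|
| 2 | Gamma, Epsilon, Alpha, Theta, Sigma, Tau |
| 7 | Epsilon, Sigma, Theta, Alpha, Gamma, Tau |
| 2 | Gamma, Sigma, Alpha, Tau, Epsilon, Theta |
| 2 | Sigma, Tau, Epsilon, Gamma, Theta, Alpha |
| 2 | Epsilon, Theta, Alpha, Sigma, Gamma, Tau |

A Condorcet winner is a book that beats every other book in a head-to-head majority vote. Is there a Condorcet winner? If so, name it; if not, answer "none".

Epsilon

Head-to-head results (15 members):
Theta vs Gamma: 9 to 6, Theta.
Theta vs Tau: Theta is ranked higher on 2+7+2 = 11 ballots, Tau on 4. Theta wins 11–4.
Theta vs Sigma: 4 to 11, Sigma.
Theta vs Epsilon: Theta preferred on 0 ballots; Epsilon wins 15–0.
Theta vs Alpha: 11 to 4, Theta.
Gamma vs Tau: Gamma is ranked higher on 2+7+2+2 = 13 ballots, Tau on 2. Gamma wins 13–2.
Gamma vs Sigma: 4 to 11, Sigma.
Gamma vs Epsilon: Gamma preferred on 2+2 = 4 ballots; Epsilon wins 11–4.
Gamma vs Alpha: 6 to 9, Alpha.
Tau vs Sigma: Tau preferred on 0 ballots; Sigma wins 15–0.
Tau vs Epsilon: 4 to 11, Epsilon.
Tau vs Alpha: 2 for Tau, 13 for Alpha — Alpha by 13–2.
Sigma vs Epsilon: 4 to 11, Epsilon.
Sigma vs Alpha: Sigma preferred on 7+2+2 = 11 ballots; Sigma wins 11–4.
Epsilon vs Alpha: 13 to 2, Epsilon.
Epsilon beats each of Theta, Gamma, Tau, Sigma, Alpha — Epsilon is the Condorcet winner.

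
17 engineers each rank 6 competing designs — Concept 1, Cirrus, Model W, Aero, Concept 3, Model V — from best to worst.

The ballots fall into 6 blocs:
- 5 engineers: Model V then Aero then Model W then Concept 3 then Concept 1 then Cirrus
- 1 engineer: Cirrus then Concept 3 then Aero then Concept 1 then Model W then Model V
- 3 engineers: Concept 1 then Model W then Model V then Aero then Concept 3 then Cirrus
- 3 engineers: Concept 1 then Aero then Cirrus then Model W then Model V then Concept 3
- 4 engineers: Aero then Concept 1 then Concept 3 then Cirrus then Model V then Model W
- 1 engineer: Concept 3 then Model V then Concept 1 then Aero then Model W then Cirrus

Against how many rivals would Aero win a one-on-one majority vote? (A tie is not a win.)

Aero against each rival (17 engineers):
Aero vs Concept 1: Aero preferred on 5+1+4 = 10 ballots; Aero wins 10–7.
Aero–Cirrus: Aero 16–1.
Aero vs Model W: Aero, 14–3.
Aero–Concept 3: Aero 15–2.
Aero vs Model V: Model V, 9–8.
Aero beats Concept 1, Cirrus, Model W, Concept 3; loses to Model V — 4 pairwise wins.

4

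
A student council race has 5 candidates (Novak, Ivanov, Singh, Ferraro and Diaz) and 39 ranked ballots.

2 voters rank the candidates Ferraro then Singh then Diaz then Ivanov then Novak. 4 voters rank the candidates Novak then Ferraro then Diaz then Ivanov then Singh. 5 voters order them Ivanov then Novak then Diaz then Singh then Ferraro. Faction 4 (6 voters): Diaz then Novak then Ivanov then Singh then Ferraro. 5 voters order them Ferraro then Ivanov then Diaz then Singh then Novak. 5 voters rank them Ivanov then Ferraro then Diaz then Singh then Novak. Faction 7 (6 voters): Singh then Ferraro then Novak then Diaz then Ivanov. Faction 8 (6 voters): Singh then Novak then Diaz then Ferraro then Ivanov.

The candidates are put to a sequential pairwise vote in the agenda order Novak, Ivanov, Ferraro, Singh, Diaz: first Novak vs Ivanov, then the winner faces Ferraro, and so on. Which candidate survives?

Round 1: Novak vs Ivanov — 22–17, Novak advances.
Round 2: Novak vs Ferraro — 21–18, Novak advances.
Round 3: Novak vs Singh — 15–24, Singh advances.
Round 4: Singh vs Diaz — 14–25, Diaz advances.
Diaz survives the agenda.

Diaz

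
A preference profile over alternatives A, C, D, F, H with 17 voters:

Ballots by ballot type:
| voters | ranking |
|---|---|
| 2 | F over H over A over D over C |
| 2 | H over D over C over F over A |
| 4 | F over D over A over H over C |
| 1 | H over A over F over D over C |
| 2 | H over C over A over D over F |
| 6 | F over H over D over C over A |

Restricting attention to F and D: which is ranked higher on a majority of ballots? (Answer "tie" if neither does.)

Ballots ranking F above D: 2 + 4 + 1 + 6 = 13.
Ballots ranking D above F: 17 − 13 = 4.
F wins the head-to-head 13–4.

F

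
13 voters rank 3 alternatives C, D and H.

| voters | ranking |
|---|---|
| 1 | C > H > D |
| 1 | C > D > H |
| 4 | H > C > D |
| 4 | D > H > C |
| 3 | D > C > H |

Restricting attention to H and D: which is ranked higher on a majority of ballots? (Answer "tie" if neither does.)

D

Ballots ranking H above D: 1 + 4 = 5.
Ballots ranking D above H: 13 − 5 = 8.
D wins the head-to-head 8–5.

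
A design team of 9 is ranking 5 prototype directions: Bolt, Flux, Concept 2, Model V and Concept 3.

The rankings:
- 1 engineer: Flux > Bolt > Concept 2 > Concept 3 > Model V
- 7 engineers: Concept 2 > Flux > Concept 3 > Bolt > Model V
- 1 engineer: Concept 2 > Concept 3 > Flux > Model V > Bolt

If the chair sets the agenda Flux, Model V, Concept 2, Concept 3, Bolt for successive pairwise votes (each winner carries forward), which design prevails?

Concept 2

Round 1: Flux vs Model V — 9–0, Flux advances.
Round 2: Flux vs Concept 2 — 1–8, Concept 2 advances.
Round 3: Concept 2 vs Concept 3 — 9–0, Concept 2 advances.
Round 4: Concept 2 vs Bolt — 8–1, Concept 2 advances.
Concept 2 survives the agenda.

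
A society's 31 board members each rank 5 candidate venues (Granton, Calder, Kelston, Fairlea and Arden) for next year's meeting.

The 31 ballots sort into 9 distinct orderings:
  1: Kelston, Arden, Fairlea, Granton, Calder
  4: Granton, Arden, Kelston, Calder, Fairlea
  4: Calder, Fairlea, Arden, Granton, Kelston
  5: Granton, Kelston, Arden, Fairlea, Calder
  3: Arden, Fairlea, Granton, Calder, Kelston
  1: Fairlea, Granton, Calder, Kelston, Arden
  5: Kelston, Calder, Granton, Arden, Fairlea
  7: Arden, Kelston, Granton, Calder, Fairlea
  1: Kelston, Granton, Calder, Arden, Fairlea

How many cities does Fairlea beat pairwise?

0

Fairlea against each rival (31 organisers):
Fairlea vs Granton: Fairlea preferred on 1+4+3+1 = 9 ballots; Granton wins 22–9.
Fairlea vs Calder: Calder wins 21–10.
Fairlea vs Kelston: 8 to 23, Kelston.
Fairlea vs Arden: Arden, 26–5.
Fairlea beats no one; loses to Granton, Calder, Kelston, Arden — 0 pairwise wins.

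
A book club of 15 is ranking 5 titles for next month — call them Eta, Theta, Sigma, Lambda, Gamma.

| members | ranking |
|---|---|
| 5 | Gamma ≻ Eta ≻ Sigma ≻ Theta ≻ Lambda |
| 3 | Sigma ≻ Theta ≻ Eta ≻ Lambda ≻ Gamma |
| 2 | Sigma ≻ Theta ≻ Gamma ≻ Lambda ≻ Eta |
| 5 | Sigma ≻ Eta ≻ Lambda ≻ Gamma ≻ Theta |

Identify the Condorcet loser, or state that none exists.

none

Head-to-head results (15 members):
Eta–Theta: Eta 10–5.
Eta vs Sigma: Sigma wins 10–5.
Eta vs Lambda: Eta, 13–2.
Eta–Gamma: Eta 8–7.
Theta vs Sigma: 0 to 15, Sigma.
Theta vs Lambda: Theta wins 10–5.
Theta vs Gamma: 3+2 = 5 for Theta, 10 for Gamma — Gamma by 10–5.
Sigma vs Lambda: Sigma, 15–0.
Sigma–Gamma: Sigma 10–5.
Lambda vs Gamma: Lambda wins 8–7.
Every book wins at least one matchup (Eta beats Theta; Theta beats Lambda; Sigma beats Eta; Lambda beats Gamma; Gamma beats Theta), so there is no Condorcet loser.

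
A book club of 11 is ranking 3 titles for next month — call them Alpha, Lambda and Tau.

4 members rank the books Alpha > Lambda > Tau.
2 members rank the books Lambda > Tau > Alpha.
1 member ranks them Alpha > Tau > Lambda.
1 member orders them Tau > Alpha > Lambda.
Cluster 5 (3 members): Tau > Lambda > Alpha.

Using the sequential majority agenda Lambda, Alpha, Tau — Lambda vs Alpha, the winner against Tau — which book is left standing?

Tau

Round 1: Lambda vs Alpha — 5–6, Alpha advances.
Round 2: Alpha vs Tau — 5–6, Tau advances.
Tau survives the agenda.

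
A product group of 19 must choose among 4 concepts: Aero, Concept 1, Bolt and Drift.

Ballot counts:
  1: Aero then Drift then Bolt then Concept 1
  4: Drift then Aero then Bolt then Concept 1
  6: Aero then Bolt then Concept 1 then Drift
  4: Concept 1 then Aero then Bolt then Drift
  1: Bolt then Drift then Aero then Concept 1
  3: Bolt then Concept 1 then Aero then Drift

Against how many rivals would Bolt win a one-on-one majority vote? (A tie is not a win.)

Bolt against each rival (19 engineers):
Bolt vs Aero: Aero, 15–4.
Bolt vs Concept 1: Bolt, 15–4.
Bolt vs Drift: Bolt is ranked higher on 6+4+1+3 = 14 ballots, Drift on 5. Bolt wins 14–5.
Bolt beats Concept 1, Drift; loses to Aero — 2 pairwise wins.

2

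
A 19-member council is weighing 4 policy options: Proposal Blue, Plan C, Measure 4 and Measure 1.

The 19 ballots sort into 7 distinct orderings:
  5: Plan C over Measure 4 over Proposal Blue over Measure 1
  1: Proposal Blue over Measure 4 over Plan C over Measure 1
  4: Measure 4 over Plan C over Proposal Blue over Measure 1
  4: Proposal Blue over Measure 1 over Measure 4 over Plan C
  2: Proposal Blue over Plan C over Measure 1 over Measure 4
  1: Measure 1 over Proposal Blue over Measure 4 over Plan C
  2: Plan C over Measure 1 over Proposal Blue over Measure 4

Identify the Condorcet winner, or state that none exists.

none

Pairwise majorities:
Proposal Blue vs Plan C: Proposal Blue preferred on 1+4+2+1 = 8 ballots; Plan C wins 11–8.
Proposal Blue vs Measure 4: Proposal Blue is ranked higher on 1+4+2+1+2 = 10 ballots, Measure 4 on 9. Proposal Blue wins 10–9.
Proposal Blue vs Measure 1: 16 to 3, Proposal Blue.
Plan C vs Measure 4: 9 to 10, Measure 4.
Plan C vs Measure 1: 14 to 5, Plan C.
Measure 4 vs Measure 1: Measure 4 is ranked higher on 5+1+4 = 10 ballots, Measure 1 on 9. Measure 4 wins 10–9.
Each option drops at least one matchup (Proposal Blue loses to Plan C; Plan C loses to Measure 4; Measure 4 loses to Proposal Blue; Measure 1 loses to Proposal Blue); the cycle Proposal Blue > Measure 4 > Plan C > Proposal Blue rules out a Condorcet winner.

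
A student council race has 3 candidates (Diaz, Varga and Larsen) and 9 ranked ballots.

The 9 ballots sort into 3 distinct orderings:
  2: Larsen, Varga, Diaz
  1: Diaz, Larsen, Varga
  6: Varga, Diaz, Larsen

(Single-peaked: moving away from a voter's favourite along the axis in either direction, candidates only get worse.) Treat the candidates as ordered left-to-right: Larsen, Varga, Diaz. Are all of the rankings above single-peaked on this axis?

no

Axis positions: Larsen=1, Varga=2, Diaz=3.
Cluster 1 (peak Larsen at position 1): ranking walks positions 1-2-3, expanding outward from the peak — single-peaked.
Cluster 2: ranking walks positions 3-1-2; Larsen is ranked above Varga even though Varga lies between Larsen and the peak Diaz on the axis — preferences dip and rise again. Not single-peaked.
Cluster 3 (peak Varga at position 2): ranking walks positions 2-3-1, expanding outward from the peak — single-peaked.
Cluster 2 violates single-peakedness, so the profile is not single-peaked on this axis.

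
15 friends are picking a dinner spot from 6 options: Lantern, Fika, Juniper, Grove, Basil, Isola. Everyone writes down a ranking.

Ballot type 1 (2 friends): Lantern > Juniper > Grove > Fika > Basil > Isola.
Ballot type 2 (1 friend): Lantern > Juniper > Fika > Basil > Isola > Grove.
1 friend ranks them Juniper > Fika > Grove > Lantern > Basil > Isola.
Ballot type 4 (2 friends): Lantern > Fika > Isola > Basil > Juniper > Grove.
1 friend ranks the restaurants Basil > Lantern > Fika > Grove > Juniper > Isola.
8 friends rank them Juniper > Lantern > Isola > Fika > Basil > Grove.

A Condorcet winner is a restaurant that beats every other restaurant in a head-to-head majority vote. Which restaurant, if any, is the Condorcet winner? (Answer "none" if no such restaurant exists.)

Juniper

Check each pair by majority over 15 ballots:
Lantern vs Fika: Lantern, 14–1.
Lantern vs Juniper: Juniper wins 9–6.
Lantern–Grove: Lantern 14–1.
Lantern–Basil: Lantern 14–1.
Lantern vs Isola: Lantern wins 15–0.
Fika vs Juniper: Juniper wins 12–3.
Fika vs Grove: Fika, 13–2.
Fika vs Basil: Fika, 14–1.
Fika–Isola: Isola 8–7.
Juniper vs Grove: Juniper wins 14–1.
Juniper vs Basil: Juniper, 12–3.
Juniper–Isola: Juniper 13–2.
Grove–Basil: Basil 12–3.
Grove vs Isola: Isola wins 11–4.
Basil vs Isola: Isola wins 10–5.
Juniper beats each of Lantern, Fika, Grove, Basil, Isola — Juniper is the Condorcet winner.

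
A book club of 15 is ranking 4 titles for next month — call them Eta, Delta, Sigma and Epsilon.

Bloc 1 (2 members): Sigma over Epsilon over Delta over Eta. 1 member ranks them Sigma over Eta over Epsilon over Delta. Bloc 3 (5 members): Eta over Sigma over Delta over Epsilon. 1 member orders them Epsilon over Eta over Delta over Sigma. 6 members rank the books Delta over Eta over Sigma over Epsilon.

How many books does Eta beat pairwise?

2

Eta against each rival (15 members):
Eta–Delta: Delta 8–7.
Eta vs Sigma: 5+1+6 = 12 for Eta, 3 for Sigma — Eta by 12–3.
Eta vs Epsilon: Eta is ranked higher on 1+5+6 = 12 ballots, Epsilon on 3. Eta wins 12–3.
Eta beats Sigma, Epsilon; loses to Delta — 2 pairwise wins.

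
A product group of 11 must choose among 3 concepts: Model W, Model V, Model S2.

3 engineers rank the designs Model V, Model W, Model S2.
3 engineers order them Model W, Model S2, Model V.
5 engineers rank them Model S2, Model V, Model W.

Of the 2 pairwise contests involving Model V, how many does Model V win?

1

Model V against each rival (11 engineers):
Model V–Model W: Model V 8–3.
Model V vs Model S2: Model S2, 8–3.
Model V beats Model W; loses to Model S2 — 1 pairwise win.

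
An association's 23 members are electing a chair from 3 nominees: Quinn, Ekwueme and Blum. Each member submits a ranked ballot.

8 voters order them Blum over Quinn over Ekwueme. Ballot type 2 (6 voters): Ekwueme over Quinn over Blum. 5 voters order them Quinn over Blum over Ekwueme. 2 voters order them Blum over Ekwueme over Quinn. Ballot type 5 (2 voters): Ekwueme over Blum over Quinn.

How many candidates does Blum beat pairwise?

Blum against each rival (23 voters):
Blum vs Quinn: 12 to 11, Blum.
Blum vs Ekwueme: Blum, 15–8.
Blum beats Quinn, Ekwueme — 2 pairwise wins.

2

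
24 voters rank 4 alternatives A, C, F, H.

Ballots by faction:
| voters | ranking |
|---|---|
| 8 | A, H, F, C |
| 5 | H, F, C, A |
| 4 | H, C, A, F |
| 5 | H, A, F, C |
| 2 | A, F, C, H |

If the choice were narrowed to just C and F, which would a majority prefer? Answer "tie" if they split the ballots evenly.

Ballots ranking C above F: 4.
Ballots ranking F above C: 24 − 4 = 20.
F wins the head-to-head 20–4.

F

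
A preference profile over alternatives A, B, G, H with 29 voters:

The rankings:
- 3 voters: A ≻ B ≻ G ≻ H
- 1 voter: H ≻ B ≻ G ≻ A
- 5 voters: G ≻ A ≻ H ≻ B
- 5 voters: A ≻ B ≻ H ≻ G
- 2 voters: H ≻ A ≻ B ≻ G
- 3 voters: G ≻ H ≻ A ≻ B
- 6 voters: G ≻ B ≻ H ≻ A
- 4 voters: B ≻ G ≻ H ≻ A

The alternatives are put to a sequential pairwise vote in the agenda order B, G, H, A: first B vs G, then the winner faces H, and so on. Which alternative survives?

A

Round 1: B vs G — 15–14, B advances.
Round 2: B vs H — 18–11, B advances.
Round 3: B vs A — 11–18, A advances.
A survives the agenda.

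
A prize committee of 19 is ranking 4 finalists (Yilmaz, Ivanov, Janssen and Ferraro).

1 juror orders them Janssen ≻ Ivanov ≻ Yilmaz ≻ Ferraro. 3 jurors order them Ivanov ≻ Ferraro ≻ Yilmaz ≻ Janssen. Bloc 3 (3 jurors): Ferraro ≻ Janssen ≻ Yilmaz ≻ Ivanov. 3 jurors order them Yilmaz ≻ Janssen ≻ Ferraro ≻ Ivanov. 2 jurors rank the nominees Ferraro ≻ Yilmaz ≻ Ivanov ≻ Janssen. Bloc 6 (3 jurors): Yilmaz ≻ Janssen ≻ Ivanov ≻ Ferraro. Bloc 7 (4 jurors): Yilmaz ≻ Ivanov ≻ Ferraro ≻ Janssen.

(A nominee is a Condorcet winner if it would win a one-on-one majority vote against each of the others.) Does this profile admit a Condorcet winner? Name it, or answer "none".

Yilmaz

Pairwise majorities:
Yilmaz vs Ivanov: Yilmaz preferred on 3+3+2+3+4 = 15 ballots; Yilmaz wins 15–4.
Yilmaz vs Janssen: Yilmaz wins 15–4.
Yilmaz vs Ferraro: 11 to 8, Yilmaz.
Ivanov vs Janssen: Janssen, 10–9.
Ivanov–Ferraro: Ivanov 11–8.
Janssen vs Ferraro: 7 to 12, Ferraro.
Yilmaz defeats every rival head-to-head and is the Condorcet winner.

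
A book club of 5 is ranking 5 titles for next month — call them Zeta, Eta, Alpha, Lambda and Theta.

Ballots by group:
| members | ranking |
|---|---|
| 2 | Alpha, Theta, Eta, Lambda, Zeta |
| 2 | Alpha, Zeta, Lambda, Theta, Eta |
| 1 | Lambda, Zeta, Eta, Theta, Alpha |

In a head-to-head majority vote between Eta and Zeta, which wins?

Zeta

Ballots ranking Eta above Zeta: 2.
Ballots ranking Zeta above Eta: 5 − 2 = 3.
Zeta wins the head-to-head 3–2.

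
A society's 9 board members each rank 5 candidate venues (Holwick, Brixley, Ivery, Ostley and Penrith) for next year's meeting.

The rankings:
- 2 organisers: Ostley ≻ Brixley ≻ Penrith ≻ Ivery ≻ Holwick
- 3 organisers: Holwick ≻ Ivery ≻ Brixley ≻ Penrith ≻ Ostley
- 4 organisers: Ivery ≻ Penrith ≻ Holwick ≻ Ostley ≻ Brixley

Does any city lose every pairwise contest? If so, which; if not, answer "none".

none

Head-to-head results (9 organisers):
Holwick vs Brixley: Holwick, 7–2.
Holwick vs Ivery: Ivery, 6–3.
Holwick vs Ostley: Holwick wins 7–2.
Holwick vs Penrith: Holwick preferred on 3 ballots; Penrith wins 6–3.
Brixley vs Ivery: Ivery, 7–2.
Brixley vs Ostley: Brixley is ranked higher on 3 ballots, Ostley on 6. Ostley wins 6–3.
Brixley vs Penrith: Brixley wins 5–4.
Ivery–Ostley: Ivery 7–2.
Ivery vs Penrith: Ivery is ranked higher on 3+4 = 7 ballots, Penrith on 2. Ivery wins 7–2.
Ostley vs Penrith: Penrith, 7–2.
Each city has at least one pairwise win (Holwick beats Brixley; Brixley beats Penrith; Ivery beats Holwick; Ostley beats Brixley; Penrith beats Holwick) — no Condorcet loser.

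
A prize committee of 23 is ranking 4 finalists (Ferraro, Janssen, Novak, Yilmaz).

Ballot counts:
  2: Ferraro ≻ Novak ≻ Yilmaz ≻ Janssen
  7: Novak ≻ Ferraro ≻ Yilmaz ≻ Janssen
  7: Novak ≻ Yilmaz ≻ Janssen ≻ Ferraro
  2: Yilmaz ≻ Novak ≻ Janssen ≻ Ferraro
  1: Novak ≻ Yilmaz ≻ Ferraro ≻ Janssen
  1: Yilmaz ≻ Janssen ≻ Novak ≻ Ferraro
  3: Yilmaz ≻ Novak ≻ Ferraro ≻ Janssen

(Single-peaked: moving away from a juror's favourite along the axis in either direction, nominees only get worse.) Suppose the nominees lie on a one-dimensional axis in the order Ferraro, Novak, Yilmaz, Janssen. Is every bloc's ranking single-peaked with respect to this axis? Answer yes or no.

Axis positions: Ferraro=1, Novak=2, Yilmaz=3, Janssen=4.
Bloc 1 (peak Ferraro at position 1): ranking walks positions 1-2-3-4, expanding outward from the peak — single-peaked.
Bloc 2 (peak Novak at position 2): ranking walks positions 2-1-3-4, expanding outward from the peak — single-peaked.
Bloc 3 (peak Novak at position 2): ranking walks positions 2-3-4-1, expanding outward from the peak — single-peaked.
Bloc 4 (peak Yilmaz at position 3): ranking walks positions 3-2-4-1, expanding outward from the peak — single-peaked.
Bloc 5 (peak Novak at position 2): ranking walks positions 2-3-1-4, expanding outward from the peak — single-peaked.
Bloc 6 (peak Yilmaz at position 3): ranking walks positions 3-4-2-1, expanding outward from the peak — single-peaked.
Bloc 7 (peak Yilmaz at position 3): ranking walks positions 3-2-1-4, expanding outward from the peak — single-peaked.
Every ranking is single-peaked on this axis.

yes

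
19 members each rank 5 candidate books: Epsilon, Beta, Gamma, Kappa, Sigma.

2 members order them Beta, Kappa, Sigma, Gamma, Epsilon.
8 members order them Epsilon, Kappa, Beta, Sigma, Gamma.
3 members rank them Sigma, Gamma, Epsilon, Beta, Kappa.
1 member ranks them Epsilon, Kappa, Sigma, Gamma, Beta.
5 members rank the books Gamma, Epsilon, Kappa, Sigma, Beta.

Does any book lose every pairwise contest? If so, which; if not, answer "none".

none

Head-to-head results (19 members):
Epsilon–Beta: Epsilon 17–2.
Epsilon vs Gamma: Gamma wins 10–9.
Epsilon–Kappa: Epsilon 17–2.
Epsilon vs Sigma: Epsilon wins 14–5.
Beta vs Gamma: Beta, 10–9.
Beta vs Kappa: Beta preferred on 2+3 = 5 ballots; Kappa wins 14–5.
Beta vs Sigma: Beta, 10–9.
Gamma vs Kappa: 8 to 11, Kappa.
Gamma–Sigma: Sigma 14–5.
Kappa–Sigma: Kappa 16–3.
Every book wins at least one matchup (Epsilon beats Beta; Beta beats Gamma; Gamma beats Epsilon; Kappa beats Beta; Sigma beats Gamma), so there is no Condorcet loser.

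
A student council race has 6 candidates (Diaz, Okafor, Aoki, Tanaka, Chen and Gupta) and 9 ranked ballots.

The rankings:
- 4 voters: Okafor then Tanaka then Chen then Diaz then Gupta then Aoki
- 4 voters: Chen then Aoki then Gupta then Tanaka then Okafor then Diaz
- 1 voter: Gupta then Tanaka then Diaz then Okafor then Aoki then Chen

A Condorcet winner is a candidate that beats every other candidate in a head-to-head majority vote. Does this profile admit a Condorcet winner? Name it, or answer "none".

none

Head-to-head results (9 voters):
Diaz vs Okafor: Okafor wins 8–1.
Diaz vs Aoki: Diaz, 5–4.
Diaz vs Tanaka: Tanaka, 9–0.
Diaz–Chen: Chen 8–1.
Diaz–Gupta: Gupta 5–4.
Okafor vs Aoki: Okafor, 5–4.
Okafor vs Tanaka: Tanaka, 5–4.
Okafor vs Chen: Okafor wins 5–4.
Okafor–Gupta: Gupta 5–4.
Aoki vs Tanaka: Tanaka wins 5–4.
Aoki–Chen: Chen 8–1.
Aoki vs Gupta: Gupta wins 5–4.
Tanaka–Chen: Tanaka 5–4.
Tanaka–Gupta: Gupta 5–4.
Chen–Gupta: Chen 8–1.
Every candidate loses at least once (Diaz loses to Okafor; Okafor loses to Tanaka; Aoki loses to Diaz; Tanaka loses to Gupta; Chen loses to Okafor; Gupta loses to Chen). The majority relation contains the cycle Okafor > Chen > Gupta > Okafor, so there is no Condorcet winner.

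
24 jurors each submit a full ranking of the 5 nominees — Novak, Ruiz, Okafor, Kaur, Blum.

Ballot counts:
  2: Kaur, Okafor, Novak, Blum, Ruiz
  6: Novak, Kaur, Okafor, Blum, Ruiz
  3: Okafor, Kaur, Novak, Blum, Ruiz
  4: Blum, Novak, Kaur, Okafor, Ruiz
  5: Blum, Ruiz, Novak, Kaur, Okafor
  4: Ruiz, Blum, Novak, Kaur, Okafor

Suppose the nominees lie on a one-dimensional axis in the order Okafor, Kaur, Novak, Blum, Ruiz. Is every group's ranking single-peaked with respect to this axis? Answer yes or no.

yes

Axis positions: Okafor=1, Kaur=2, Novak=3, Blum=4, Ruiz=5.
Group 1 (peak Kaur at position 2): ranking walks positions 2-1-3-4-5, expanding outward from the peak — single-peaked.
Group 2 (peak Novak at position 3): ranking walks positions 3-2-1-4-5, expanding outward from the peak — single-peaked.
Group 3 (peak Okafor at position 1): ranking walks positions 1-2-3-4-5, expanding outward from the peak — single-peaked.
Group 4 (peak Blum at position 4): ranking walks positions 4-3-2-1-5, expanding outward from the peak — single-peaked.
Group 5 (peak Blum at position 4): ranking walks positions 4-5-3-2-1, expanding outward from the peak — single-peaked.
Group 6 (peak Ruiz at position 5): ranking walks positions 5-4-3-2-1, expanding outward from the peak — single-peaked.
Every ranking is single-peaked on this axis.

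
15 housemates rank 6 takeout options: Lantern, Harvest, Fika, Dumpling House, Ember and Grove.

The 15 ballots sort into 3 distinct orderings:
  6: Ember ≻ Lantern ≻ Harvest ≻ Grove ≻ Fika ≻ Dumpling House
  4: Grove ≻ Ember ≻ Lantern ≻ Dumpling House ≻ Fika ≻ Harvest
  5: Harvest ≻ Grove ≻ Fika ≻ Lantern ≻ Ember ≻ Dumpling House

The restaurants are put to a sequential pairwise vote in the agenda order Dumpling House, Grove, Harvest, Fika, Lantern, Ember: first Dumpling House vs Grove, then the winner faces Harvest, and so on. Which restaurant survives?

Round 1: Dumpling House vs Grove — 0–15, Grove advances.
Round 2: Grove vs Harvest — 4–11, Harvest advances.
Round 3: Harvest vs Fika — 11–4, Harvest advances.
Round 4: Harvest vs Lantern — 5–10, Lantern advances.
Round 5: Lantern vs Ember — 5–10, Ember advances.
Ember survives the agenda.

Ember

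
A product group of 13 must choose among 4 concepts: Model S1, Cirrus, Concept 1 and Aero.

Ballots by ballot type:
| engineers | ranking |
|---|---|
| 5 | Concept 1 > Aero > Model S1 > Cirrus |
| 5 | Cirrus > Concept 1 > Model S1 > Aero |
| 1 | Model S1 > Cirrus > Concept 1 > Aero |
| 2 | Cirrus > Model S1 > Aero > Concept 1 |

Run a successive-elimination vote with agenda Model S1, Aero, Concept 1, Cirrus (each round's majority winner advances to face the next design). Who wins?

Cirrus

Round 1: Model S1 vs Aero — 8–5, Model S1 advances.
Round 2: Model S1 vs Concept 1 — 3–10, Concept 1 advances.
Round 3: Concept 1 vs Cirrus — 5–8, Cirrus advances.
The agenda winner is Cirrus.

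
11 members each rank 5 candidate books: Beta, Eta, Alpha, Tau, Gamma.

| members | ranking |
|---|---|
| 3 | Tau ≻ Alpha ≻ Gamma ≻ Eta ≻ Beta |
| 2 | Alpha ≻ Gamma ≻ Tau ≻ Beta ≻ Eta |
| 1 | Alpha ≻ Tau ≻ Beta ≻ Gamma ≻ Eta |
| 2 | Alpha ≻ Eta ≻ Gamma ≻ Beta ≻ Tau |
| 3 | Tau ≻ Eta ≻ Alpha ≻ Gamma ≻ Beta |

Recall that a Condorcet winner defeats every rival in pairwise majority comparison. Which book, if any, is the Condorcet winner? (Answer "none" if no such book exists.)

Tau

Check each pair by majority over 11 ballots:
Beta vs Eta: Eta wins 8–3.
Beta vs Alpha: Beta is ranked higher on 0 ballots, Alpha on 11. Alpha wins 11–0.
Beta vs Tau: Beta is ranked higher on 2 ballots, Tau on 9. Tau wins 9–2.
Beta vs Gamma: Beta is ranked higher on 1 ballot, Gamma on 10. Gamma wins 10–1.
Eta–Alpha: Alpha 8–3.
Eta vs Tau: Tau wins 9–2.
Eta vs Gamma: Gamma, 6–5.
Alpha vs Tau: Tau, 6–5.
Alpha vs Gamma: 11 to 0, Alpha.
Tau vs Gamma: 3+1+3 = 7 for Tau, 4 for Gamma — Tau by 7–4.
Tau defeats every rival head-to-head and is the Condorcet winner.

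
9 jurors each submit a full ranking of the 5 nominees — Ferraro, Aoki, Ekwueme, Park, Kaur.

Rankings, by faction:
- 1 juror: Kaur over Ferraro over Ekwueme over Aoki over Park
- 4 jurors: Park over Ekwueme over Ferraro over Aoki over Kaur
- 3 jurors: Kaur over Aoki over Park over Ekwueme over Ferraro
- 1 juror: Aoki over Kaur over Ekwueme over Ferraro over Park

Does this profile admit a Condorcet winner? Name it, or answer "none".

Check each pair by majority over 9 ballots:
Ferraro vs Aoki: Ferraro preferred on 1+4 = 5 ballots; Ferraro wins 5–4.
Ferraro vs Ekwueme: 1 to 8, Ekwueme.
Ferraro vs Park: Ferraro preferred on 1+1 = 2 ballots; Park wins 7–2.
Ferraro vs Kaur: Ferraro is ranked higher on 4 ballots, Kaur on 5. Kaur wins 5–4.
Aoki vs Ekwueme: 4 to 5, Ekwueme.
Aoki vs Park: Aoki is ranked higher on 1+3+1 = 5 ballots, Park on 4. Aoki wins 5–4.
Aoki vs Kaur: Aoki is ranked higher on 4+1 = 5 ballots, Kaur on 4. Aoki wins 5–4.
Ekwueme vs Park: Ekwueme preferred on 1+1 = 2 ballots; Park wins 7–2.
Ekwueme vs Kaur: Ekwueme is ranked higher on 4 ballots, Kaur on 5. Kaur wins 5–4.
Park vs Kaur: Park is ranked higher on 4 ballots, Kaur on 5. Kaur wins 5–4.
Each nominee drops at least one matchup (Ferraro loses to Ekwueme; Aoki loses to Ferraro; Ekwueme loses to Park; Park loses to Aoki; Kaur loses to Aoki); the cycle Ferraro beats Aoki beats Park beats Ferraro rules out a Condorcet winner.

none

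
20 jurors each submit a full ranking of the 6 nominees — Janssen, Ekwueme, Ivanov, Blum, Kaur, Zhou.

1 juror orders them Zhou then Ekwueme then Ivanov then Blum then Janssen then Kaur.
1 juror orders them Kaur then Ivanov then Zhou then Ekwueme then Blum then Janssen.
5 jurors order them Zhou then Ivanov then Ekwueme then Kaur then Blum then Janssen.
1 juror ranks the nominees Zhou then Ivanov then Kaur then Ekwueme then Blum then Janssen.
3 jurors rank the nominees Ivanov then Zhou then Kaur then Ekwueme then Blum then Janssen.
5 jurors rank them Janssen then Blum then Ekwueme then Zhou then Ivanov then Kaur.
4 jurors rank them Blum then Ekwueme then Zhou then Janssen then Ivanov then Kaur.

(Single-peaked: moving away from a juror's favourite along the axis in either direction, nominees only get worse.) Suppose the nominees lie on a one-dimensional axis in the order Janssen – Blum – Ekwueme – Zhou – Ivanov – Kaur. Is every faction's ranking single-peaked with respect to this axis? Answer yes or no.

Axis positions: Janssen=1, Blum=2, Ekwueme=3, Zhou=4, Ivanov=5, Kaur=6.
Faction 1 (peak Zhou at position 4): ranking walks positions 4-3-5-2-1-6, expanding outward from the peak — single-peaked.
Faction 2 (peak Kaur at position 6): ranking walks positions 6-5-4-3-2-1, expanding outward from the peak — single-peaked.
Faction 3 (peak Zhou at position 4): ranking walks positions 4-5-3-6-2-1, expanding outward from the peak — single-peaked.
Faction 4 (peak Zhou at position 4): ranking walks positions 4-5-6-3-2-1, expanding outward from the peak — single-peaked.
Faction 5 (peak Ivanov at position 5): ranking walks positions 5-4-6-3-2-1, expanding outward from the peak — single-peaked.
Faction 6 (peak Janssen at position 1): ranking walks positions 1-2-3-4-5-6, expanding outward from the peak — single-peaked.
Faction 7 (peak Blum at position 2): ranking walks positions 2-3-4-1-5-6, expanding outward from the peak — single-peaked.
Every ranking is single-peaked on this axis.

yes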